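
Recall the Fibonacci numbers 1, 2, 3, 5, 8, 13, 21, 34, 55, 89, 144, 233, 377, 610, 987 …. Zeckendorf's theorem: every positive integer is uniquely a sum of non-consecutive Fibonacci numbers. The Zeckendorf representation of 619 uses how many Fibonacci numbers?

Greedily peel off the largest Fibonacci term at each step:
619: greatest Fibonacci not exceeding it is 610, leaving 9
9: greatest Fibonacci not exceeding it is 8, leaving 1
1: greatest Fibonacci not exceeding it is 1, leaving 0
619 = 610 + 8 + 1, which has 3 terms.

3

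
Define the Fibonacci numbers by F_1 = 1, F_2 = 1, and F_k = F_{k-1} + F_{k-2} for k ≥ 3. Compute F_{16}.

987

Iterating the recurrence up to F_{10} = 55 and F_{9} = 34:
F_{11} = F_{10} + F_{9} = 55 + 34 = 89
F_{12} = F_{11} + F_{10} = 89 + 55 = 144
F_{13} = F_{12} + F_{11} = 144 + 89 = 233
F_{14} = F_{13} + F_{12} = 233 + 144 = 377
F_{15} = F_{14} + F_{13} = 377 + 233 = 610
F_{16} = F_{15} + F_{14} = 610 + 377 = 987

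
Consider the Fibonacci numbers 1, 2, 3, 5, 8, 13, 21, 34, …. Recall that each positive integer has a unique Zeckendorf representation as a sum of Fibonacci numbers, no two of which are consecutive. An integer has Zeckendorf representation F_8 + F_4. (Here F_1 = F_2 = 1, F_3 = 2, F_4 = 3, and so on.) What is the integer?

F_8 + F_4 = 21 + 3 = 24.

24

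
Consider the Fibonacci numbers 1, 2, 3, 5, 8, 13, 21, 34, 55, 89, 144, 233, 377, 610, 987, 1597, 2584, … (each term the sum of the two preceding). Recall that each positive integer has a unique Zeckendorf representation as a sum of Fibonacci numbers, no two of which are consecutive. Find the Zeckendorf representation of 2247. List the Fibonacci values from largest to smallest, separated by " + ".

1597 + 610 + 34 + 5 + 1

2247: greatest Fibonacci not exceeding it is 1597, leaving 650
650: greatest Fibonacci not exceeding it is 610, leaving 40
40: greatest Fibonacci not exceeding it is 34, leaving 6
6: greatest Fibonacci not exceeding it is 5, leaving 1
1: greatest Fibonacci not exceeding it is 1, leaving 0
So 2247 = 1597 + 610 + 34 + 5 + 1, with no two terms consecutive in the sequence.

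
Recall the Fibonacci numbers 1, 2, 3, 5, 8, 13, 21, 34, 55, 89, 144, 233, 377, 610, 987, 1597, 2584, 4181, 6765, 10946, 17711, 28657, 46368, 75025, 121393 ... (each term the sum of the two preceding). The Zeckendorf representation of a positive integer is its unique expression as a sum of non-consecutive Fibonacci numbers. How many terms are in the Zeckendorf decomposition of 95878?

Greedily peel off the largest Fibonacci term at each step:
subtract 75025 from 95878: 20853 remains
subtract 17711 from 20853: 3142 remains
subtract 2584 from 3142: 558 remains
subtract 377 from 558: 181 remains
subtract 144 from 181: 37 remains
subtract 34 from 37: 3 remains
subtract 3 from 3: 0 remains
95878 = 75025 + 17711 + 2584 + 377 + 144 + 34 + 3, which has 7 terms.

7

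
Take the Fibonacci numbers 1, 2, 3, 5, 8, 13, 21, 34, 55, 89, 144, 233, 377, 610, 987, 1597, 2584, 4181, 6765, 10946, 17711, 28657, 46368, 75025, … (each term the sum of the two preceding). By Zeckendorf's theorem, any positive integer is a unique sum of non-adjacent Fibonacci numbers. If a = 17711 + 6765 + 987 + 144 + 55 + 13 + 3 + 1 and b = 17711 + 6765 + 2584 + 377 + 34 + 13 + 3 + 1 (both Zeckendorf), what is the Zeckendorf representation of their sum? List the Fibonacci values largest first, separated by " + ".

The two numbers are 25679 and 27488, so their sum is 53167.
Greedily peel off the largest Fibonacci term at each step:
largest Fibonacci ≤ 53167 is 46368; 53167 − 46368 = 6799
largest Fibonacci ≤ 6799 is 6765; 6799 − 6765 = 34
largest Fibonacci ≤ 34 is 34; 34 − 34 = 0

46368 + 6765 + 34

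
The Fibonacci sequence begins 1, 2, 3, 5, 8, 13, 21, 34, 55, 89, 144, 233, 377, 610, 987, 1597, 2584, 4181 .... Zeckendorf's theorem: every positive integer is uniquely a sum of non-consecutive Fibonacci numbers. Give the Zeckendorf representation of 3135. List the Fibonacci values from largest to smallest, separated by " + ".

take 2584 (≤ 3135); 3135 − 2584 = 551
take 377 (≤ 551); 551 − 377 = 174
take 144 (≤ 174); 174 − 144 = 30
take 21 (≤ 30); 30 − 21 = 9
take 8 (≤ 9); 9 − 8 = 1
take 1 (≤ 1); 1 − 1 = 0
So 3135 = 2584 + 377 + 144 + 21 + 8 + 1, with no two terms consecutive in the sequence.

2584 + 377 + 144 + 21 + 8 + 1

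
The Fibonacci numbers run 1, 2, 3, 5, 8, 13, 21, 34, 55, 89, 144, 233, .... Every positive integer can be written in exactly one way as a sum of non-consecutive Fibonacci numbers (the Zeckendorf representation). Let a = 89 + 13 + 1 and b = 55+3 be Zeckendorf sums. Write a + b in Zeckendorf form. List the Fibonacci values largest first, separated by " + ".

The two numbers are 103 and 58, so their sum is 161.
144 ≤ 161 < 233, so take 144; remainder 17
13 ≤ 17 < 21, so take 13; remainder 4
3 ≤ 4 < 5, so take 3; remainder 1
1 ≤ 1 < 2, so take 1; remainder 0

144 + 13 + 3 + 1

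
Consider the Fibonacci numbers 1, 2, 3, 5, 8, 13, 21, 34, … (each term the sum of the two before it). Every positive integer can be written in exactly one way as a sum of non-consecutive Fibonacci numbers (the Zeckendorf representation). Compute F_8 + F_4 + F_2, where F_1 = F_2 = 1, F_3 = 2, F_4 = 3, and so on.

F_8 + F_4 + F_2 = 21 + 3 + 1 = 25.

25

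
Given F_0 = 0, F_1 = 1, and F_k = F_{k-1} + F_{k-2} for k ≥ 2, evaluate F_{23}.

Iterating the recurrence up to F_{16} = 987 and F_{15} = 610:
F_{17} = F_{16} + F_{15} = 987 + 610 = 1597
F_{18} = F_{17} + F_{16} = 1597 + 987 = 2584
F_{19} = F_{18} + F_{17} = 2584 + 1597 = 4181
F_{20} = F_{19} + F_{18} = 4181 + 2584 = 6765
F_{21} = F_{20} + F_{19} = 6765 + 4181 = 10946
F_{22} = F_{21} + F_{20} = 10946 + 6765 = 17711
F_{23} = F_{22} + F_{21} = 17711 + 10946 = 28657

28657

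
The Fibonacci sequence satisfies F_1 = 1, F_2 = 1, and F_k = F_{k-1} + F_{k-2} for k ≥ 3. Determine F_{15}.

Iterating the recurrence up to F_{11} = 89 and F_{10} = 55:
F_{12} = F_{11} + F_{10} = 89 + 55 = 144
F_{13} = F_{12} + F_{11} = 144 + 89 = 233
F_{14} = F_{13} + F_{12} = 233 + 144 = 377
F_{15} = F_{14} + F_{13} = 377 + 233 = 610

610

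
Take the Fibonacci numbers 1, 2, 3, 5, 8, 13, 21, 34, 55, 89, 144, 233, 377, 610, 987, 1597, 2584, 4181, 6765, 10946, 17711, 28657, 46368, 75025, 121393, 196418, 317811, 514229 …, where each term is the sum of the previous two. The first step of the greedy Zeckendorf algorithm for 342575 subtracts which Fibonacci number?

317811 ≤ 342575 < 514229, so the largest Fibonacci number not exceeding 342575 is 317811.

317811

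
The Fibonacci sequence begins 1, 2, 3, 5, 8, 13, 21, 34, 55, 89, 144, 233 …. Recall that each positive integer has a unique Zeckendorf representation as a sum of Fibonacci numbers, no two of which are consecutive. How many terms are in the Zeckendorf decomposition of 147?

2

Repeatedly subtract the largest Fibonacci number that fits:
take 144 (≤ 147); 147 − 144 = 3
take 3 (≤ 3); 3 − 3 = 0
147 = 144 + 3, which has 2 terms.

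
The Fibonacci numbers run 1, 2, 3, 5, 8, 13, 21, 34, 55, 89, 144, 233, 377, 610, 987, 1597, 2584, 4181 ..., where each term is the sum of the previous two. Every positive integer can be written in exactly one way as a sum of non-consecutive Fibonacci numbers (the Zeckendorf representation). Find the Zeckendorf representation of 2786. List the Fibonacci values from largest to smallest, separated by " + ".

Greedy algorithm:
subtract 2584 from 2786: 202 remains
subtract 144 from 202: 58 remains
subtract 55 from 58: 3 remains
subtract 3 from 3: 0 remains
So 2786 = 2584 + 144 + 55 + 3, with no two terms consecutive in the sequence.

2584 + 144 + 55 + 3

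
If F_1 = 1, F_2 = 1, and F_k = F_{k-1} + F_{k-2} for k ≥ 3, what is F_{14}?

377

Iterating the recurrence up to F_{7} = 13 and F_{6} = 8:
F_{8} = F_{7} + F_{6} = 13 + 8 = 21
F_{9} = F_{8} + F_{7} = 21 + 13 = 34
F_{10} = F_{9} + F_{8} = 34 + 21 = 55
F_{11} = F_{10} + F_{9} = 55 + 34 = 89
F_{12} = F_{11} + F_{10} = 89 + 55 = 144
F_{13} = F_{12} + F_{11} = 144 + 89 = 233
F_{14} = F_{13} + F_{12} = 233 + 144 = 377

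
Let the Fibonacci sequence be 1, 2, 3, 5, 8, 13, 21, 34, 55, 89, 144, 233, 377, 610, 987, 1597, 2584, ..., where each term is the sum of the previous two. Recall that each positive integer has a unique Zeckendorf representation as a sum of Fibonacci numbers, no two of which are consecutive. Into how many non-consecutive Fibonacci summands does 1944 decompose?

Greedy algorithm:
largest Fibonacci ≤ 1944 is 1597; 1944 − 1597 = 347
largest Fibonacci ≤ 347 is 233; 347 − 233 = 114
largest Fibonacci ≤ 114 is 89; 114 − 89 = 25
largest Fibonacci ≤ 25 is 21; 25 − 21 = 4
largest Fibonacci ≤ 4 is 3; 4 − 3 = 1
largest Fibonacci ≤ 1 is 1; 1 − 1 = 0
1944 = 1597 + 233 + 89 + 21 + 3 + 1, which has 6 terms.

6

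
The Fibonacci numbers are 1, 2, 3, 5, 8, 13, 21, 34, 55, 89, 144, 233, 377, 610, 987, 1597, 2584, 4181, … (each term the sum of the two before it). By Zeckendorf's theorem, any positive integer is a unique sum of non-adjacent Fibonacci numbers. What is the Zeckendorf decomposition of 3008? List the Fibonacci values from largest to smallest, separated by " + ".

2584 + 377 + 34 + 13

3008 − 2584 = 424
424 − 377 = 47
47 − 34 = 13
13 − 13 = 0
So 3008 = 2584 + 377 + 34 + 13, with no two terms consecutive in the sequence.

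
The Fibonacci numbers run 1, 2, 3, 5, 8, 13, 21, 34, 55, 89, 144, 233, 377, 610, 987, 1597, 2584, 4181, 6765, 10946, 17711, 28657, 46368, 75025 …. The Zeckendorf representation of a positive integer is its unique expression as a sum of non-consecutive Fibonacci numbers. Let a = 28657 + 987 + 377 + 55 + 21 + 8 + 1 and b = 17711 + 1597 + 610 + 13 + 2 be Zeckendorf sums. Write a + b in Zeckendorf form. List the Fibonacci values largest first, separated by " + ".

The two numbers are 30106 and 19933, so their sum is 50039.
Greedy algorithm:
largest Fibonacci ≤ 50039 is 46368; 50039 − 46368 = 3671
largest Fibonacci ≤ 3671 is 2584; 3671 − 2584 = 1087
largest Fibonacci ≤ 1087 is 987; 1087 − 987 = 100
largest Fibonacci ≤ 100 is 89; 100 − 89 = 11
largest Fibonacci ≤ 11 is 8; 11 − 8 = 3
largest Fibonacci ≤ 3 is 3; 3 − 3 = 0

46368 + 2584 + 987 + 89 + 8 + 3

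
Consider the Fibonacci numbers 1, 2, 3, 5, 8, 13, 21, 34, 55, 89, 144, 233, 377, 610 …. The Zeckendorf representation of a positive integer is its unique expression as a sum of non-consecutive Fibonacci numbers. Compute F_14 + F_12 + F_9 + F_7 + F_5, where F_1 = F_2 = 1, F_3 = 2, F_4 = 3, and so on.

573

F_14 + F_12 + F_9 + F_7 + F_5 = 377 + 144 + 34 + 13 + 5 = 573.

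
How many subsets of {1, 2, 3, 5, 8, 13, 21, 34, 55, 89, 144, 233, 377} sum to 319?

Starting from the Zeckendorf form and repeatedly splitting a term F_k into F_{k−1} + F_{k−2} (when neither is already used) reaches every representation.
319 = 233+55+21+8+2 = 233+55+21+5+3+2 = 144+89+55+21+8+2 = 233+55+13+8+5+3+2 = 144+89+55+21+5+3+2 = … (3 more), for 8 in all.

8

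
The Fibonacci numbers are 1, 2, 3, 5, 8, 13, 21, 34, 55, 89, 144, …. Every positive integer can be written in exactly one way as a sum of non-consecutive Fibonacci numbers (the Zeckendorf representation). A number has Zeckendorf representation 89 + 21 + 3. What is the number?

113

89 + 21 + 3 = 113.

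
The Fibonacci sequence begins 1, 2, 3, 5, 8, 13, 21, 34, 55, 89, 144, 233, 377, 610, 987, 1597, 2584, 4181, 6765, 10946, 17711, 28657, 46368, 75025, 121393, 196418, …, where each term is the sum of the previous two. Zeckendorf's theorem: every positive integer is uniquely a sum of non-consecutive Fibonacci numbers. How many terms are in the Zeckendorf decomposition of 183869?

10

Greedily peel off the largest Fibonacci term at each step:
183869 − 121393 = 62476
62476 − 46368 = 16108
16108 − 10946 = 5162
5162 − 4181 = 981
981 − 610 = 371
371 − 233 = 138
138 − 89 = 49
49 − 34 = 15
15 − 13 = 2
2 − 2 = 0
183869 = 121393 + 46368 + 10946 + 4181 + 610 + 233 + 89 + 34 + 13 + 2, which has 10 terms.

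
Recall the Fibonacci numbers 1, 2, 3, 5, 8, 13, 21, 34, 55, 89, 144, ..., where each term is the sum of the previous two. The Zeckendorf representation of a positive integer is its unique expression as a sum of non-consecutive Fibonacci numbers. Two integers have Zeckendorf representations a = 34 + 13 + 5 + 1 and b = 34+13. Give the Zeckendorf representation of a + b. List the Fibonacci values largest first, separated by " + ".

89 + 8 + 3

The two numbers are 53 and 47, so their sum is 100.
subtract 89 from 100: 11 remains
subtract 8 from 11: 3 remains
subtract 3 from 3: 0 remains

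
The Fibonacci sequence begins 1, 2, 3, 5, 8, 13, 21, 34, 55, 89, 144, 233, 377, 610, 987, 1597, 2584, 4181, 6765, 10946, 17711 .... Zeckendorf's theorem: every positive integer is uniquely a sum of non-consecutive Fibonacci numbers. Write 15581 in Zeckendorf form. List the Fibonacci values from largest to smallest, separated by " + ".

10946 + 4181 + 377 + 55 + 21 + 1

largest Fibonacci ≤ 15581 is 10946; 15581 − 10946 = 4635
largest Fibonacci ≤ 4635 is 4181; 4635 − 4181 = 454
largest Fibonacci ≤ 454 is 377; 454 − 377 = 77
largest Fibonacci ≤ 77 is 55; 77 − 55 = 22
largest Fibonacci ≤ 22 is 21; 22 − 21 = 1
largest Fibonacci ≤ 1 is 1; 1 − 1 = 0
So 15581 = 10946 + 4181 + 377 + 55 + 21 + 1, with no two terms consecutive in the sequence.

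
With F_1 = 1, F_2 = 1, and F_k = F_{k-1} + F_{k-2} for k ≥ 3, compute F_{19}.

4181

Iterating the recurrence up to F_{13} = 233 and F_{12} = 144:
F_{14} = F_{13} + F_{12} = 233 + 144 = 377
F_{15} = F_{14} + F_{13} = 377 + 233 = 610
F_{16} = F_{15} + F_{14} = 610 + 377 = 987
F_{17} = F_{16} + F_{15} = 987 + 610 = 1597
F_{18} = F_{17} + F_{16} = 1597 + 987 = 2584
F_{19} = F_{18} + F_{17} = 2584 + 1597 = 4181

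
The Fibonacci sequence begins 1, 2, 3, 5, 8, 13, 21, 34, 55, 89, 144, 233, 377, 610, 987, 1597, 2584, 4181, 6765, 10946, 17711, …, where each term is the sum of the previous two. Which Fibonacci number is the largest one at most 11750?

10946 ≤ 11750 < 17711, so the largest Fibonacci number not exceeding 11750 is 10946.

10946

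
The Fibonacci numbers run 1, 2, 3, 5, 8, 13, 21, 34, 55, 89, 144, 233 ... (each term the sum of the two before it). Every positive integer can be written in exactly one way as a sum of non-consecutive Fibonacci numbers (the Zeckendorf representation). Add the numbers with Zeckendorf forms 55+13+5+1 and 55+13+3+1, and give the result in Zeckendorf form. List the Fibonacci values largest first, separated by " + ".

144 + 2

The two numbers are 74 and 72, so their sum is 146.
Greedily peel off the largest Fibonacci term at each step:
146 − 144 = 2
2 − 2 = 0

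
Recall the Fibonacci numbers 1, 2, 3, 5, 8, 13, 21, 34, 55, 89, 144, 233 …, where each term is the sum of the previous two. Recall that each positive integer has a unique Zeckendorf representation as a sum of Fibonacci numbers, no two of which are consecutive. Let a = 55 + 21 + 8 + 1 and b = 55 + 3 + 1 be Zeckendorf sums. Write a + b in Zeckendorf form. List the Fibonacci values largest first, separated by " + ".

144

The two numbers are 85 and 59, so their sum is 144.
144 ≤ 144 < 233, so take 144; remainder 0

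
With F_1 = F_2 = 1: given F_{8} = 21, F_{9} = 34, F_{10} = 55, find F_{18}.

By the addition formula F_{m+n} = F_m F_{n+1} + F_{m−1} F_n with m=10, n=8: F_{18} = 55·34 + 34·21 = 1870 + 714 = 2584.

2584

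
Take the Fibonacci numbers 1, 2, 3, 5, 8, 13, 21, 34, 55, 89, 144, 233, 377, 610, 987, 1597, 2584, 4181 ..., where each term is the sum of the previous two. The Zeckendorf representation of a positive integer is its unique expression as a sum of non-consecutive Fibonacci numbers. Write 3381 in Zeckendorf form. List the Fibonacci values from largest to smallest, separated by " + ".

2584 + 610 + 144 + 34 + 8 + 1

3381 − 2584 = 797
797 − 610 = 187
187 − 144 = 43
43 − 34 = 9
9 − 8 = 1
1 − 1 = 0
So 3381 = 2584 + 610 + 144 + 34 + 8 + 1, with no two terms consecutive in the sequence.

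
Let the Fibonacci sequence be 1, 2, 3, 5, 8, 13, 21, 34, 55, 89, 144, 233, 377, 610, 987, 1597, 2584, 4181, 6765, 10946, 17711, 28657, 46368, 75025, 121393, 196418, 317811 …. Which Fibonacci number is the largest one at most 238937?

196418

196418 ≤ 238937 < 317811, so the largest Fibonacci number not exceeding 238937 is 196418.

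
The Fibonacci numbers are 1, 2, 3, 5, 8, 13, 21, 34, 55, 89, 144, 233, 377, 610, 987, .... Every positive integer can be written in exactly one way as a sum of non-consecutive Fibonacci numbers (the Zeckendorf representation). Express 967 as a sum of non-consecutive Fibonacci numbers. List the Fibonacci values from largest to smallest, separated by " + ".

610 + 233 + 89 + 34 + 1

Greedy algorithm:
610 ≤ 967 < 987, so take 610; remainder 357
233 ≤ 357 < 377, so take 233; remainder 124
89 ≤ 124 < 144, so take 89; remainder 35
34 ≤ 35 < 55, so take 34; remainder 1
1 ≤ 1 < 2, so take 1; remainder 0
So 967 = 610 + 233 + 89 + 34 + 1, with no two terms consecutive in the sequence.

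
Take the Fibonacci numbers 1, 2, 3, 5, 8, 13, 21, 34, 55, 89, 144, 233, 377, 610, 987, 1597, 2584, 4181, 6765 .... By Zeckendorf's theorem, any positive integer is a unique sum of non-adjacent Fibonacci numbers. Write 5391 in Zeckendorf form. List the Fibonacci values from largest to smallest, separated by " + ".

Repeatedly subtract the largest Fibonacci number that fits:
take 4181 (≤ 5391); 5391 − 4181 = 1210
take 987 (≤ 1210); 1210 − 987 = 223
take 144 (≤ 223); 223 − 144 = 79
take 55 (≤ 79); 79 − 55 = 24
take 21 (≤ 24); 24 − 21 = 3
take 3 (≤ 3); 3 − 3 = 0
So 5391 = 4181 + 987 + 144 + 55 + 21 + 3, with no two terms consecutive in the sequence.

4181 + 987 + 144 + 55 + 21 + 3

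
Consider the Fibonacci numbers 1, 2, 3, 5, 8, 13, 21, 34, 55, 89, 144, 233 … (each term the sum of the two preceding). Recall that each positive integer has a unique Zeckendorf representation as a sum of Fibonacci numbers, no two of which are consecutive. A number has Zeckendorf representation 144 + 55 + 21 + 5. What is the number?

144 + 55 + 21 + 5 = 225.

225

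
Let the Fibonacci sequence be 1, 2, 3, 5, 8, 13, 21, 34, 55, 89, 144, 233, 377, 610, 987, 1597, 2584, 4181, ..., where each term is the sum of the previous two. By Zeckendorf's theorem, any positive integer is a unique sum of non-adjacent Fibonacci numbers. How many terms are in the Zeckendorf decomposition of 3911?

Greedy algorithm:
2584 ≤ 3911 < 4181, so take 2584; remainder 1327
987 ≤ 1327 < 1597, so take 987; remainder 340
233 ≤ 340 < 377, so take 233; remainder 107
89 ≤ 107 < 144, so take 89; remainder 18
13 ≤ 18 < 21, so take 13; remainder 5
5 ≤ 5 < 8, so take 5; remainder 0
3911 = 2584 + 987 + 233 + 89 + 13 + 5, which has 6 terms.

6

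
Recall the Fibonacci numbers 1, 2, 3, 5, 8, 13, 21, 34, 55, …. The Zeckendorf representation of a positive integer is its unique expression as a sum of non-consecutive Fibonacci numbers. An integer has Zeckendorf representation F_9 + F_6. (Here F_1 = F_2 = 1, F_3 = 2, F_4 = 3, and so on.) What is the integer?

42

F_9 + F_6 = 34 + 8 = 42.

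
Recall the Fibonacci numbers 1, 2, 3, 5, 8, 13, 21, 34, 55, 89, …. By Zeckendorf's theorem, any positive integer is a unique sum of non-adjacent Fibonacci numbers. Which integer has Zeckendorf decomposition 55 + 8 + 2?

55 + 8 + 2 = 65.

65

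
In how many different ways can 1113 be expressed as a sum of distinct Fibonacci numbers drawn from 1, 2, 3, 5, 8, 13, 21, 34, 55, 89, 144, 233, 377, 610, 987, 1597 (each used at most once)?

Each representation comes from the Zeckendorf form by replacing some F_k with F_{k−1} + F_{k−2} where possible.
1113 = 987+89+34+3 = 987+89+34+2+1 = 987+89+21+13+3 = 610+377+89+34+3 = … (26 more), for 30 in all.

30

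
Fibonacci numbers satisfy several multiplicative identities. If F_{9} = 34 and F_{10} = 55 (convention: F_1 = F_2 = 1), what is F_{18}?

By the doubling identity F_{2k} = F_k(2F_{k+1} − F_k): F_{18} = 34·(2·55 − 34) = 34·76 = 2584.

2584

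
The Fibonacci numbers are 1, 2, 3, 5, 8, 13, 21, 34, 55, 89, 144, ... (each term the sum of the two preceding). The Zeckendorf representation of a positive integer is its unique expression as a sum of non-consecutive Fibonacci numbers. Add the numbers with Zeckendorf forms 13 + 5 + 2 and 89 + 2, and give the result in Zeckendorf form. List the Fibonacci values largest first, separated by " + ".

89 + 21 + 1

The two numbers are 20 and 91, so their sum is 111.
Repeatedly subtract the largest Fibonacci number that fits:
largest Fibonacci ≤ 111 is 89; 111 − 89 = 22
largest Fibonacci ≤ 22 is 21; 22 − 21 = 1
largest Fibonacci ≤ 1 is 1; 1 − 1 = 0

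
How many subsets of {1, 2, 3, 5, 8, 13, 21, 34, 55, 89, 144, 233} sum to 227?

4

Each representation comes from the Zeckendorf form by replacing some F_k with F_{k−1} + F_{k−2} where possible.
227 = 144+55+21+5+2 = 144+55+13+8+5+2 = 144+34+21+13+8+5+2 = … (1 more), for 4 in all.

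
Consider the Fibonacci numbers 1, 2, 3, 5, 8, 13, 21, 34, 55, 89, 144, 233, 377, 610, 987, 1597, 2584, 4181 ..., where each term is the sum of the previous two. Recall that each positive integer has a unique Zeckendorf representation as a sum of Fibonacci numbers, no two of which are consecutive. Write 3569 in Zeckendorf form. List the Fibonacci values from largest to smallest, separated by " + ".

3569 − 2584 = 985
985 − 610 = 375
375 − 233 = 142
142 − 89 = 53
53 − 34 = 19
19 − 13 = 6
6 − 5 = 1
1 − 1 = 0
So 3569 = 2584 + 610 + 233 + 89 + 34 + 13 + 5 + 1, with no two terms consecutive in the sequence.

2584 + 610 + 233 + 89 + 34 + 13 + 5 + 1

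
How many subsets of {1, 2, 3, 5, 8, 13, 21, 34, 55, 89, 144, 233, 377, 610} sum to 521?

Each representation comes from the Zeckendorf form by replacing some F_k with F_{k−1} + F_{k−2} where possible.
521 = 377+144 = 377+89+55 = 377+89+34+21 = 233+144+89+55 = 377+89+34+13+8 = … (6 more), for 11 in all.

11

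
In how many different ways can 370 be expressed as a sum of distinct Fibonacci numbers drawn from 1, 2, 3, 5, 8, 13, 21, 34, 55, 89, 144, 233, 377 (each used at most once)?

9

Each representation comes from the Zeckendorf form by replacing some F_k with F_{k−1} + F_{k−2} where possible.
370 = 233+89+34+13+1 = 233+89+34+8+5+1 = 233+89+34+8+3+2+1 = 233+89+21+13+8+5+1 = 233+89+21+13+8+3+2+1 = … (4 more), for 9 in all.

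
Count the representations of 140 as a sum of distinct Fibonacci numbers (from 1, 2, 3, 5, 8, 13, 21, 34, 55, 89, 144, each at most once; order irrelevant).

Each representation comes from the Zeckendorf form by replacing some F_k with F_{k−1} + F_{k−2} where possible.
140 = 89+34+13+3+1 = 89+34+8+5+3+1 = 89+21+13+8+5+3+1 = 55+34+21+13+8+5+3+1 — 4 representations.

4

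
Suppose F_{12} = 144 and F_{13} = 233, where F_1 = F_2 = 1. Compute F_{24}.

By the doubling identity F_{2k} = F_k(2F_{k+1} − F_k): F_{24} = 144·(2·233 − 144) = 144·322 = 46368.

46368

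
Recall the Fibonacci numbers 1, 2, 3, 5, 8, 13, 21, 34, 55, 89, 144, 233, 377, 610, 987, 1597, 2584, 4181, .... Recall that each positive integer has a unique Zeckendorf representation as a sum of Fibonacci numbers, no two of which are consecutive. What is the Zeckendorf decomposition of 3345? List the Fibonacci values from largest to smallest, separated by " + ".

2584 ≤ 3345 < 4181, so take 2584; remainder 761
610 ≤ 761 < 987, so take 610; remainder 151
144 ≤ 151 < 233, so take 144; remainder 7
5 ≤ 7 < 8, so take 5; remainder 2
2 ≤ 2 < 3, so take 2; remainder 0
So 3345 = 2584 + 610 + 144 + 5 + 2, with no two terms consecutive in the sequence.

2584 + 610 + 144 + 5 + 2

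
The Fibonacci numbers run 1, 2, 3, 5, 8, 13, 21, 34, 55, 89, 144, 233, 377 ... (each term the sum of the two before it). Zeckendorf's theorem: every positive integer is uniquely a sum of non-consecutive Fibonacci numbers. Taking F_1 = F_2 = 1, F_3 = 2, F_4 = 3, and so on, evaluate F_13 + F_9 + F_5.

272

F_13 + F_9 + F_5 = 233 + 34 + 5 = 272.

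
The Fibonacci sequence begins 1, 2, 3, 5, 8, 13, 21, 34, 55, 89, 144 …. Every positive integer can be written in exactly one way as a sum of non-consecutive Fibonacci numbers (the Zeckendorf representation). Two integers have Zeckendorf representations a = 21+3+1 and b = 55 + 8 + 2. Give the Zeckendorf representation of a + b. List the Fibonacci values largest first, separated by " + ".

The two numbers are 25 and 65, so their sum is 90.
take 89 (≤ 90); 90 − 89 = 1
take 1 (≤ 1); 1 − 1 = 0

89 + 1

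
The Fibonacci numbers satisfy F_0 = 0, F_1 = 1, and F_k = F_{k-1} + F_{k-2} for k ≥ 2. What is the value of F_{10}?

Iterating the recurrence up to F_{3} = 2 and F_{2} = 1:
F_{4} = F_{3} + F_{2} = 2 + 1 = 3
F_{5} = F_{4} + F_{3} = 3 + 2 = 5
F_{6} = F_{5} + F_{4} = 5 + 3 = 8
F_{7} = F_{6} + F_{5} = 8 + 5 = 13
F_{8} = F_{7} + F_{6} = 13 + 8 = 21
F_{9} = F_{8} + F_{7} = 21 + 13 = 34
F_{10} = F_{9} + F_{8} = 34 + 21 = 55

55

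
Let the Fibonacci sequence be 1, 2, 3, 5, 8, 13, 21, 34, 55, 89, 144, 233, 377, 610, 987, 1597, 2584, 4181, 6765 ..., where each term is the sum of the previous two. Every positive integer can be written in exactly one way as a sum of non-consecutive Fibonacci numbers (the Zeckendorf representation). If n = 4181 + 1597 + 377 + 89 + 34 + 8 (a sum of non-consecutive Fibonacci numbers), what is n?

4181 + 1597 + 377 + 89 + 34 + 8 = 6286.

6286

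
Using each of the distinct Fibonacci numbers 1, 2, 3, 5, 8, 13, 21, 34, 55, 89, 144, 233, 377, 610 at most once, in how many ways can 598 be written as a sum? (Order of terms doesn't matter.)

9

598 = 377+144+55+21+1 = 377+144+55+13+8+1 = 377+144+55+13+5+3+1 = 377+144+34+21+13+8+1 = 377+144+34+21+13+5+3+1 = … (4 more), for 9 in all.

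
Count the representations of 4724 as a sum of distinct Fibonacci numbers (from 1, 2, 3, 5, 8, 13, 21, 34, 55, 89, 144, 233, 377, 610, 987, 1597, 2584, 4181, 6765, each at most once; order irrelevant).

Starting from the Zeckendorf form and repeatedly splitting a term F_k into F_{k−1} + F_{k−2} (when neither is already used) reaches every representation.
4724 = 4181+377+144+21+1 = 4181+377+144+13+8+1 = 4181+377+89+55+21+1 = 2584+1597+377+144+21+1 = 4181+377+144+13+5+3+1 = … (34 more), for 39 in all.

39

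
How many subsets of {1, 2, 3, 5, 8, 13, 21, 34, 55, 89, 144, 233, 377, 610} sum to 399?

11

Starting from the Zeckendorf form and repeatedly splitting a term F_k into F_{k−1} + F_{k−2} (when neither is already used) reaches every representation.
399 = 377+21+1 = 377+13+8+1 = 233+144+21+1 = 377+13+5+3+1 = 233+144+13+8+1 = … (6 more), for 11 in all.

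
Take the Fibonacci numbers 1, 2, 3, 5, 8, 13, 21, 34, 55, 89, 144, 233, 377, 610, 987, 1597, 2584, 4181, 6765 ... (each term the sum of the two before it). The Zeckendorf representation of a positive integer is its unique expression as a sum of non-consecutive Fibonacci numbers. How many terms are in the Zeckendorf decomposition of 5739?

7

subtract 4181 from 5739: 1558 remains
subtract 987 from 1558: 571 remains
subtract 377 from 571: 194 remains
subtract 144 from 194: 50 remains
subtract 34 from 50: 16 remains
subtract 13 from 16: 3 remains
subtract 3 from 3: 0 remains
5739 = 4181 + 987 + 377 + 144 + 34 + 13 + 3, which has 7 terms.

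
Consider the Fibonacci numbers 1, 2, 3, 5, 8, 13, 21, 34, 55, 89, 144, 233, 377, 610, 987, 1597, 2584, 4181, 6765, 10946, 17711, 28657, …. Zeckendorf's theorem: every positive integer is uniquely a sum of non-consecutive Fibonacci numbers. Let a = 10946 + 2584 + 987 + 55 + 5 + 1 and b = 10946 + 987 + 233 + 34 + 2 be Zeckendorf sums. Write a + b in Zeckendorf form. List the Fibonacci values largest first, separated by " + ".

17711 + 6765 + 1597 + 610 + 89 + 8

The two numbers are 14578 and 12202, so their sum is 26780.
Repeatedly subtract the largest Fibonacci number that fits:
largest Fibonacci ≤ 26780 is 17711; 26780 − 17711 = 9069
largest Fibonacci ≤ 9069 is 6765; 9069 − 6765 = 2304
largest Fibonacci ≤ 2304 is 1597; 2304 − 1597 = 707
largest Fibonacci ≤ 707 is 610; 707 − 610 = 97
largest Fibonacci ≤ 97 is 89; 97 − 89 = 8
largest Fibonacci ≤ 8 is 8; 8 − 8 = 0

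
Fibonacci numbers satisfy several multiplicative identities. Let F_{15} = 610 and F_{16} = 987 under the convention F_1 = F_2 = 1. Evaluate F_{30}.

By the doubling identity F_{2k} = F_k(2F_{k+1} − F_k): F_{30} = 610·(2·987 − 610) = 610·1364 = 832040.

832040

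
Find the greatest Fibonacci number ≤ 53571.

46368

46368 ≤ 53571 < 75025, so the largest Fibonacci number not exceeding 53571 is 46368.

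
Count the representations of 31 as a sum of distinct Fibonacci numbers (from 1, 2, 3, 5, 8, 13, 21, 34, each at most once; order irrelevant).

3

31 = 21+8+2 = 21+5+3+2 = 13+8+5+3+2 — 3 representations.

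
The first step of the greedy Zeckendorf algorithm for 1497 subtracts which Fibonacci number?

987 ≤ 1497 < 1597, so the largest Fibonacci number not exceeding 1497 is 987.

987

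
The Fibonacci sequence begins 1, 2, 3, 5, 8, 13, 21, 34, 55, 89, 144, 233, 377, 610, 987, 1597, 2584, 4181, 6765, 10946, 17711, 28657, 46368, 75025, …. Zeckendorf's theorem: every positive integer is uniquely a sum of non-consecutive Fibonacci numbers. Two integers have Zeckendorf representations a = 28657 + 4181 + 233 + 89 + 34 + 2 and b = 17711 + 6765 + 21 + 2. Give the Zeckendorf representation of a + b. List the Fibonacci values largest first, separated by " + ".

46368 + 10946 + 377 + 3 + 1

The two numbers are 33196 and 24499, so their sum is 57695.
take 46368 (≤ 57695); 57695 − 46368 = 11327
take 10946 (≤ 11327); 11327 − 10946 = 381
take 377 (≤ 381); 381 − 377 = 4
take 3 (≤ 4); 4 − 3 = 1
take 1 (≤ 1); 1 − 1 = 0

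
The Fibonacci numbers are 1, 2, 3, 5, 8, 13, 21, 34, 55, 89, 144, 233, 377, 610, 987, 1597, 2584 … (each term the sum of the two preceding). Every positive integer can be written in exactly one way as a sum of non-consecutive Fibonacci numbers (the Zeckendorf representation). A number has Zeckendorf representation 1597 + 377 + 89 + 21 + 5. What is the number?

2089

1597 + 377 + 89 + 21 + 5 = 2089.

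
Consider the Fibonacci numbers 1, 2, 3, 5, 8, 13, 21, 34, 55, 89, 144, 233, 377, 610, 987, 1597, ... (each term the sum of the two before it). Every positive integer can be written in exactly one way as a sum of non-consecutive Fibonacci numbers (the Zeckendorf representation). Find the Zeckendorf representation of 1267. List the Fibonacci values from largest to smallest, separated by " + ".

take 987 (≤ 1267); 1267 − 987 = 280
take 233 (≤ 280); 280 − 233 = 47
take 34 (≤ 47); 47 − 34 = 13
take 13 (≤ 13); 13 − 13 = 0
So 1267 = 987 + 233 + 34 + 13, with no two terms consecutive in the sequence.

987 + 233 + 34 + 13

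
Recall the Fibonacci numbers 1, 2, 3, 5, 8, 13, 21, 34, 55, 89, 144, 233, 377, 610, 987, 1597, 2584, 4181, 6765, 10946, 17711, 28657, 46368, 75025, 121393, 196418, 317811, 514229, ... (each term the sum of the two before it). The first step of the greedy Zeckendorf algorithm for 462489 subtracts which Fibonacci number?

317811

317811 ≤ 462489 < 514229, so the largest Fibonacci number not exceeding 462489 is 317811.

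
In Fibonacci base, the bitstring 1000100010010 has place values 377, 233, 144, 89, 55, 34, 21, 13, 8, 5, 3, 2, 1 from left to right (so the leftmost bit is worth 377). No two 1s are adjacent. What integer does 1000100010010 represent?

442

Summing the place values of the 1 bits: 377 + 55 + 8 + 2 = 442.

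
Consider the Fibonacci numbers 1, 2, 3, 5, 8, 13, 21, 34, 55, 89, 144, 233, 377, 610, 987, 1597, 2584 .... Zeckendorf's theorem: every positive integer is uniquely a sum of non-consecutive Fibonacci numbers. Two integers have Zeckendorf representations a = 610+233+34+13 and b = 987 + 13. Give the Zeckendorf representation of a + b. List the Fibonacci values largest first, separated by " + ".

1597 + 233 + 55 + 5

The two numbers are 890 and 1000, so their sum is 1890.
Greedy algorithm:
1597 ≤ 1890 < 2584, so take 1597; remainder 293
233 ≤ 293 < 377, so take 233; remainder 60
55 ≤ 60 < 89, so take 55; remainder 5
5 ≤ 5 < 8, so take 5; remainder 0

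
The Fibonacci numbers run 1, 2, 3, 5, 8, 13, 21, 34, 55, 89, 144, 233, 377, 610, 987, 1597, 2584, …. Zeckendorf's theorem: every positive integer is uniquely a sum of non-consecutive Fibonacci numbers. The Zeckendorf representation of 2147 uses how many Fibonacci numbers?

take 1597 (≤ 2147); 2147 − 1597 = 550
take 377 (≤ 550); 550 − 377 = 173
take 144 (≤ 173); 173 − 144 = 29
take 21 (≤ 29); 29 − 21 = 8
take 8 (≤ 8); 8 − 8 = 0
2147 = 1597 + 377 + 144 + 21 + 8, which has 5 terms.

5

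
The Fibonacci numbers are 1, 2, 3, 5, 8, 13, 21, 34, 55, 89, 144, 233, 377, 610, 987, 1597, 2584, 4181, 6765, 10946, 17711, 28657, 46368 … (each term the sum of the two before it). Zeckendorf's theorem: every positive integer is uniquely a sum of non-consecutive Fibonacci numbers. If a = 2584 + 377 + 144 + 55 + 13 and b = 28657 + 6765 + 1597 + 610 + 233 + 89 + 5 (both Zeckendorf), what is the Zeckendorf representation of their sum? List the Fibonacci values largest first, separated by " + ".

28657 + 10946 + 987 + 377 + 144 + 13 + 5

The two numbers are 3173 and 37956, so their sum is 41129.
Greedy algorithm:
28657 ≤ 41129 < 46368, so take 28657; remainder 12472
10946 ≤ 12472 < 17711, so take 10946; remainder 1526
987 ≤ 1526 < 1597, so take 987; remainder 539
377 ≤ 539 < 610, so take 377; remainder 162
144 ≤ 162 < 233, so take 144; remainder 18
13 ≤ 18 < 21, so take 13; remainder 5
5 ≤ 5 < 8, so take 5; remainder 0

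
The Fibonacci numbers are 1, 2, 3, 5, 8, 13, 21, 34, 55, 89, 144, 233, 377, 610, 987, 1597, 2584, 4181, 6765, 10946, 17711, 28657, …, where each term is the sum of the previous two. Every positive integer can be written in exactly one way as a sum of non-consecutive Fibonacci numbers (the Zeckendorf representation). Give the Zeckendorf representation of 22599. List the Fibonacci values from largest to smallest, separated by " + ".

Repeatedly subtract the largest Fibonacci number that fits:
take 17711 (≤ 22599); 22599 − 17711 = 4888
take 4181 (≤ 4888); 4888 − 4181 = 707
take 610 (≤ 707); 707 − 610 = 97
take 89 (≤ 97); 97 − 89 = 8
take 8 (≤ 8); 8 − 8 = 0
So 22599 = 17711 + 4181 + 610 + 89 + 8, with no two terms consecutive in the sequence.

17711 + 4181 + 610 + 89 + 8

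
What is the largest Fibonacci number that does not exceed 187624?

121393

121393 ≤ 187624 < 196418, so the largest Fibonacci number not exceeding 187624 is 121393.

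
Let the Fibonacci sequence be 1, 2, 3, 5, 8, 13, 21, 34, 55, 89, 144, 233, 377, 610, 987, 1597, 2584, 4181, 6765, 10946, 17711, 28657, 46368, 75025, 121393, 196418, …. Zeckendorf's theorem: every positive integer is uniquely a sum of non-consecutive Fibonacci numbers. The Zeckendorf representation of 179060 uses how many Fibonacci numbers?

8

Greedy algorithm:
take 121393 (≤ 179060); 179060 − 121393 = 57667
take 46368 (≤ 57667); 57667 − 46368 = 11299
take 10946 (≤ 11299); 11299 − 10946 = 353
take 233 (≤ 353); 353 − 233 = 120
take 89 (≤ 120); 120 − 89 = 31
take 21 (≤ 31); 31 − 21 = 10
take 8 (≤ 10); 10 − 8 = 2
take 2 (≤ 2); 2 − 2 = 0
179060 = 121393 + 46368 + 10946 + 233 + 89 + 21 + 8 + 2, which has 8 terms.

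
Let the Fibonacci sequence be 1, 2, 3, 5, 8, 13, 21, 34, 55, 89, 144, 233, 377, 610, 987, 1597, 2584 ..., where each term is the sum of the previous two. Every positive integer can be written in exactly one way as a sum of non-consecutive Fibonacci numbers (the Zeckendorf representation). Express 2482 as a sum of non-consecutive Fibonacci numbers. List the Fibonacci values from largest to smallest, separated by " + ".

1597 ≤ 2482 < 2584, so take 1597; remainder 885
610 ≤ 885 < 987, so take 610; remainder 275
233 ≤ 275 < 377, so take 233; remainder 42
34 ≤ 42 < 55, so take 34; remainder 8
8 ≤ 8 < 13, so take 8; remainder 0
So 2482 = 1597 + 610 + 233 + 34 + 8, with no two terms consecutive in the sequence.

1597 + 610 + 233 + 34 + 8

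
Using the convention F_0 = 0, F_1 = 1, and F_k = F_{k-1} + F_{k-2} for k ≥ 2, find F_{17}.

1597

Iterating the recurrence up to F_{13} = 233 and F_{12} = 144:
F_{14} = F_{13} + F_{12} = 233 + 144 = 377
F_{15} = F_{14} + F_{13} = 377 + 233 = 610
F_{16} = F_{15} + F_{14} = 610 + 377 = 987
F_{17} = F_{16} + F_{15} = 987 + 610 = 1597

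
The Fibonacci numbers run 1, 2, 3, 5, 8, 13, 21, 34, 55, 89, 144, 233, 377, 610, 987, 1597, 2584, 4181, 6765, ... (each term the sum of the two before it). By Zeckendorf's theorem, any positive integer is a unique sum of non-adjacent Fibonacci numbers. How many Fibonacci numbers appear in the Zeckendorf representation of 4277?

4

4277 − 4181 = 96
96 − 89 = 7
7 − 5 = 2
2 − 2 = 0
4277 = 4181 + 89 + 5 + 2, which has 4 terms.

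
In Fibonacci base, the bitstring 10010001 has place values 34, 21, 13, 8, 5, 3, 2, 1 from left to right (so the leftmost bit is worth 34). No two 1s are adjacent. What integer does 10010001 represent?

43

Summing the place values of the 1 bits: 34 + 8 + 1 = 43.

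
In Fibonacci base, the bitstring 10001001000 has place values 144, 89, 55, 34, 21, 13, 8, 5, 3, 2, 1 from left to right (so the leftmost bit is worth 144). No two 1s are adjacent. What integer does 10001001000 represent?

170

Summing the place values of the 1 bits: 144 + 21 + 5 = 170.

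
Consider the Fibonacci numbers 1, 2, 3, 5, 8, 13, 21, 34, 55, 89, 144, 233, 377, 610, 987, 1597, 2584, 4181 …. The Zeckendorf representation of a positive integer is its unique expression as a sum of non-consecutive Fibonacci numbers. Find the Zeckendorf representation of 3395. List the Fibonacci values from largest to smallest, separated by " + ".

2584 + 610 + 144 + 55 + 2

Repeatedly subtract the largest Fibonacci number that fits:
3395: greatest Fibonacci not exceeding it is 2584, leaving 811
811: greatest Fibonacci not exceeding it is 610, leaving 201
201: greatest Fibonacci not exceeding it is 144, leaving 57
57: greatest Fibonacci not exceeding it is 55, leaving 2
2: greatest Fibonacci not exceeding it is 2, leaving 0
So 3395 = 2584 + 610 + 144 + 55 + 2, with no two terms consecutive in the sequence.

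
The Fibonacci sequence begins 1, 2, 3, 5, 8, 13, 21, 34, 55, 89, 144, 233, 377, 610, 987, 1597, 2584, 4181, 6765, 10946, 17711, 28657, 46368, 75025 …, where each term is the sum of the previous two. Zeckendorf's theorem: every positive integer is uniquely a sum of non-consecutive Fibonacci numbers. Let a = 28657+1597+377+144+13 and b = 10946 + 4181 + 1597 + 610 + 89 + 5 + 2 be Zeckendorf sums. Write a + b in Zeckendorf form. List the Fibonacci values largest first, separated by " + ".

The two numbers are 30788 and 17430, so their sum is 48218.
Greedily peel off the largest Fibonacci term at each step:
46368 ≤ 48218 < 75025, so take 46368; remainder 1850
1597 ≤ 1850 < 2584, so take 1597; remainder 253
233 ≤ 253 < 377, so take 233; remainder 20
13 ≤ 20 < 21, so take 13; remainder 7
5 ≤ 7 < 8, so take 5; remainder 2
2 ≤ 2 < 3, so take 2; remainder 0

46368 + 1597 + 233 + 13 + 5 + 2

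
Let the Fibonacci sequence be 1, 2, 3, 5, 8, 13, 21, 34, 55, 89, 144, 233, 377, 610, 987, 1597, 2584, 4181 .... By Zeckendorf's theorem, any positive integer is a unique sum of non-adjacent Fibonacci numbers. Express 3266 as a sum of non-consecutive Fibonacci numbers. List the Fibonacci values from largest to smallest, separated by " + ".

3266: greatest Fibonacci not exceeding it is 2584, leaving 682
682: greatest Fibonacci not exceeding it is 610, leaving 72
72: greatest Fibonacci not exceeding it is 55, leaving 17
17: greatest Fibonacci not exceeding it is 13, leaving 4
4: greatest Fibonacci not exceeding it is 3, leaving 1
1: greatest Fibonacci not exceeding it is 1, leaving 0
So 3266 = 2584 + 610 + 55 + 13 + 3 + 1, with no two terms consecutive in the sequence.

2584 + 610 + 55 + 13 + 3 + 1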